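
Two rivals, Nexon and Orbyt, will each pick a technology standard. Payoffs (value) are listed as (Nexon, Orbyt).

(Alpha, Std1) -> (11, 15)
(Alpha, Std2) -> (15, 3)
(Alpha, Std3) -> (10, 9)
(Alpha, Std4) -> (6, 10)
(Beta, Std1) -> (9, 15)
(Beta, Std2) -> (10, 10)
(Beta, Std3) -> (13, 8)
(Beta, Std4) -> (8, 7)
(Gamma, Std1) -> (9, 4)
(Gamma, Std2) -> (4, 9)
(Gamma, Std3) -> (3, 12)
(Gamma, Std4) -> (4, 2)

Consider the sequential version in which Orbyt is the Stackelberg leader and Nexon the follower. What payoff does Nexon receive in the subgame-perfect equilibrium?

11

Work backward from Nexon's decision.
- Std1 → Nexon plays Alpha (best of 11, 9, 9); Orbyt gets 15.
- Std2 → Nexon plays Alpha (best of 15, 10, 4); Orbyt gets 3.
- Std3 → Nexon plays Beta (best of 10, 13, 3); Orbyt gets 8.
- Std4 → Nexon plays Beta (best of 6, 8, 4); Orbyt gets 7.
Orbyt's induced payoffs are 15, 3, 8, 7, so Orbyt commits to Std1. Subgame-perfect outcome: (Alpha, Std1) with payoffs (11, 15).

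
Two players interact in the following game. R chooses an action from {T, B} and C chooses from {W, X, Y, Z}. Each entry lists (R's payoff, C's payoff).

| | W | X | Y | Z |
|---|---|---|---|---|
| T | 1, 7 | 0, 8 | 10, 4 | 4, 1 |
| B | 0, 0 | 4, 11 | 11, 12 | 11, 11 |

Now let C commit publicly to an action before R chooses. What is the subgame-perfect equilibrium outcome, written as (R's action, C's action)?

(B, Y)

R best-responds to each possible C move:
- W: R compares 1, 0 and picks T; C would get 7.
- X: R compares 0, 4 and picks B; C would get 11.
- Y: R compares 10, 11 and picks B; C would get 12.
- Z: R compares 4, 11 and picks B; C would get 11.
C's induced payoffs are 7, 11, 12, 11, so C commits to Y. Subgame-perfect outcome: (B, Y) with payoffs (11, 12).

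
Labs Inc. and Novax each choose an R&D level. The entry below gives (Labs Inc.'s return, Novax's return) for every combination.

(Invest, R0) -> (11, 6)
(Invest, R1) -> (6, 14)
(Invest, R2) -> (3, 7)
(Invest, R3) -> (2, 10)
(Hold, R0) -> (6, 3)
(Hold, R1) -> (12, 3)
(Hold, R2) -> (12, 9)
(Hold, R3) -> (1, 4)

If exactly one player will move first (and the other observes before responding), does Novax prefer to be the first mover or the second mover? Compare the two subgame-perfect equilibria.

If Labs Inc. leads: Novax's best replies are Invest→R1, Hold→R2; Labs Inc.'s induced payoffs 6, 12; outcome (Hold, R2), payoffs (12, 9).
If Novax leads: Labs Inc.'s best replies are R0→Invest, R1→Hold, R2→Hold, R3→Invest; Novax's induced payoffs 6, 3, 9, 10; outcome (Invest, R3), payoffs (2, 10).
Novax gets 10 moving first and 9 moving second, so Novax prefers to move first.

first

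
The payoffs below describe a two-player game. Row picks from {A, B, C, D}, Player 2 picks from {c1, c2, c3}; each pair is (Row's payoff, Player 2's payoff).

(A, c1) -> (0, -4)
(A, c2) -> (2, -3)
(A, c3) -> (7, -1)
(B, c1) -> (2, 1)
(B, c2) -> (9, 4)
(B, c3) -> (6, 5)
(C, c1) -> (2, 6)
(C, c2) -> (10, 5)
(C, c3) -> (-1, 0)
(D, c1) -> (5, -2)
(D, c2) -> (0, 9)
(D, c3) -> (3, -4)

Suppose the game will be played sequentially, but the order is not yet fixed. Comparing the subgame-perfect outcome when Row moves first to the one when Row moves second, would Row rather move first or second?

second

If Row leads: Player 2's best replies are A→c3, B→c3, C→c1, D→c2; Row's induced payoffs 7, 6, 2, 0; outcome (A, c3), payoffs (7, -1).
If Player 2 leads: Row's best replies are c1→D, c2→C, c3→A; Player 2's induced payoffs -2, 5, -1; outcome (C, c2), payoffs (10, 5).
Row gets 7 moving first and 10 moving second, so Row prefers to move second.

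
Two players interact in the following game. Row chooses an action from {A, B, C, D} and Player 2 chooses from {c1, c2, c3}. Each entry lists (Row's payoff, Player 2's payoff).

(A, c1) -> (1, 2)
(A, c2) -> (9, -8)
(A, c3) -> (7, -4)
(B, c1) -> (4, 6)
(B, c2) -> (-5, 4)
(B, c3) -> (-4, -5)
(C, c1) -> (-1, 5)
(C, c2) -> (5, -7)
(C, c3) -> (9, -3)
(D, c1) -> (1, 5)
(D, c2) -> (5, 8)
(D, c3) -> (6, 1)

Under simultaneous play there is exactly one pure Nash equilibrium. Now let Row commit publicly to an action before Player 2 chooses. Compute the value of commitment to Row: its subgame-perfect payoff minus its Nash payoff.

1

Backward induction with Row moving first.
- A: Player 2 compares 2, -8, -4 and picks c1; Row would get 1.
- B: Player 2 compares 6, 4, -5 and picks c1; Row would get 4.
- C: Player 2 compares 5, -7, -3 and picks c1; Row would get -1.
- D: Player 2 compares 5, 8, 1 and picks c2; Row would get 5.
Row's induced payoffs are 1, 4, -1, 5, so Row commits to D. Subgame-perfect outcome: (D, c2) with payoffs (5, 8).
Under simultaneous play:
Row's best replies: c1→B; c2→A; c3→C.
Player 2's best replies: A→c1; B→c1; C→c1; D→c2.
Only (B, c1) has each player best-responding; Nash payoffs (4, 6).
Row's commitment gain: 5 − 4 = 1.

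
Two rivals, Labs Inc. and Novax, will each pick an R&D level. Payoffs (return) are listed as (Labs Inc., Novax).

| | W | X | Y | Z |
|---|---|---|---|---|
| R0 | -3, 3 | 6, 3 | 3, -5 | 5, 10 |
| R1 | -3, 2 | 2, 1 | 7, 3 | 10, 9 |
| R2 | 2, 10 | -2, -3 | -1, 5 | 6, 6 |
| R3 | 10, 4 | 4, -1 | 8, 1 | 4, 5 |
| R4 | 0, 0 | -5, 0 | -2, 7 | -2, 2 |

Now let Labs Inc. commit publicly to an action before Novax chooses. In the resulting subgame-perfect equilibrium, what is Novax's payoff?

9

Solve by backward induction (Labs Inc. leads).
- R0: BR = Z, leader payoff 5.
- R1: BR = Z, leader payoff 10.
- R2: BR = W, leader payoff 2.
- R3: BR = Z, leader payoff 4.
- R4: BR = Y, leader payoff -2.
Maximizing over 5, 10, 2, 4, -2, Labs Inc. chooses R1. Subgame-perfect outcome: (R1, Z) with payoffs (10, 9).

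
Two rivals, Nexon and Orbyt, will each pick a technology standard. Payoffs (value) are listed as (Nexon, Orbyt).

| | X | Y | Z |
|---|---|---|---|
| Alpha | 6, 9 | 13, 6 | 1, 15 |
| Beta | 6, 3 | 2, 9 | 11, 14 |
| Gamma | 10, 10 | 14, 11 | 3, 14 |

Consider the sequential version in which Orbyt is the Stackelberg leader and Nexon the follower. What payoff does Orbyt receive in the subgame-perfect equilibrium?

Work backward from Nexon's decision.
- X → Nexon plays Gamma (best of 6, 6, 10); Orbyt gets 10.
- Y → Nexon plays Gamma (best of 13, 2, 14); Orbyt gets 11.
- Z → Nexon plays Beta (best of 1, 11, 3); Orbyt gets 14.
Among 10, 11, 14, the best is 14 at Z. Subgame-perfect outcome: (Beta, Z) with payoffs (11, 14).

14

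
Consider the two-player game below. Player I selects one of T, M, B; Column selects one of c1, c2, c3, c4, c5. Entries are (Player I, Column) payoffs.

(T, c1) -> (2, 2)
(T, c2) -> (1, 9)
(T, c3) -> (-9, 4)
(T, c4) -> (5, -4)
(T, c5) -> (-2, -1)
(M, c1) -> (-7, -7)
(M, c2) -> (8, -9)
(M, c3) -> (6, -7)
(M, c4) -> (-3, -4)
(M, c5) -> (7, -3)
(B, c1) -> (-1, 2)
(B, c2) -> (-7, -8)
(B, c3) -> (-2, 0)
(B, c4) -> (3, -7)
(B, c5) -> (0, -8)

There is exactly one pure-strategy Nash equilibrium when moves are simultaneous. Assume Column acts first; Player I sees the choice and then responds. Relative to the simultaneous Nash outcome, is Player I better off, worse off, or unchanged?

Work backward from Player I's decision.
- c1: Player I compares 2, -7, -1 and picks T; Column would get 2.
- c2: Player I compares 1, 8, -7 and picks M; Column would get -9.
- c3: Player I compares -9, 6, -2 and picks M; Column would get -7.
- c4: Player I compares 5, -3, 3 and picks T; Column would get -4.
- c5: Player I compares -2, 7, 0 and picks M; Column would get -3.
Among 2, -9, -7, -4, -3, the best is 2 at c1. Subgame-perfect outcome: (T, c1) with payoffs (2, 2).
Under simultaneous play:
Player I's best replies: c1→T; c2→M; c3→M; c4→T; c5→M.
Column's best replies: T→c2; M→c5; B→c1.
Only (M, c5) has each player best-responding; Nash payoffs (7, -3).
Player I earns 2 sequentially versus 7 at the Nash outcome: worse off.

worse off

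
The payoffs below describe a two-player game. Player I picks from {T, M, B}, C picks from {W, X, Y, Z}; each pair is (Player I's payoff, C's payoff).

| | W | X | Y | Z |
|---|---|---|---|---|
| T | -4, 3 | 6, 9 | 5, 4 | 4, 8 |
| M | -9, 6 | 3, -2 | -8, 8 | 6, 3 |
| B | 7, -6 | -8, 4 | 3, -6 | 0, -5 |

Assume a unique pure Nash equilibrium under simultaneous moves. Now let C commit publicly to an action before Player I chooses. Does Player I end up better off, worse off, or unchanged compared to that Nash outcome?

Backward induction with C moving first.
- W: BR = B, leader payoff -6.
- X: BR = T, leader payoff 9.
- Y: BR = T, leader payoff 4.
- Z: BR = M, leader payoff 3.
Among -6, 9, 4, 3, the best is 9 at X. Subgame-perfect outcome: (T, X) with payoffs (6, 9).
Under simultaneous play:
Player I's best replies: W→B; X→T; Y→T; Z→M.
C's best replies: T→X; M→Y; B→X.
The unique mutual best reply is (T, X), giving (6, 9).
Player I earns 6 sequentially versus 6 at the Nash outcome: unchanged.

unchanged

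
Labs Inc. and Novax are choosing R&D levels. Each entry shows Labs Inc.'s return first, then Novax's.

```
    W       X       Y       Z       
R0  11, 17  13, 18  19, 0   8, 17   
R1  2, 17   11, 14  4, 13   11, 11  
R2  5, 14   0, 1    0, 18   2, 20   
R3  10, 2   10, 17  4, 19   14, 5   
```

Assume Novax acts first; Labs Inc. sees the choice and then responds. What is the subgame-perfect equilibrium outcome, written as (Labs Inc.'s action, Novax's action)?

Solve by backward induction (Novax leads).
- W: BR = R0, leader payoff 17.
- X: BR = R0, leader payoff 18.
- Y: BR = R0, leader payoff 0.
- Z: BR = R3, leader payoff 5.
Maximizing over 17, 18, 0, 5, Novax chooses X. Subgame-perfect outcome: (R0, X) with payoffs (13, 18).

(R0, X)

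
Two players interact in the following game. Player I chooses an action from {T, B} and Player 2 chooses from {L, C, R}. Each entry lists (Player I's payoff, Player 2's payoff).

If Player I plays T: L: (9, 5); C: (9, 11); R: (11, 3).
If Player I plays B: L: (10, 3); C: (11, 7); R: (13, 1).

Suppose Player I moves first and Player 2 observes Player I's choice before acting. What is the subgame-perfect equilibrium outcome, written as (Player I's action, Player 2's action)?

Solve by backward induction (Player I leads).
- T: Player 2 compares 5, 11, 3 and picks C; Player I would get 9.
- B: Player 2 compares 3, 7, 1 and picks C; Player I would get 11.
Player I's induced payoffs are 9, 11, so Player I commits to B. Subgame-perfect outcome: (B, C) with payoffs (11, 7).

(B, C)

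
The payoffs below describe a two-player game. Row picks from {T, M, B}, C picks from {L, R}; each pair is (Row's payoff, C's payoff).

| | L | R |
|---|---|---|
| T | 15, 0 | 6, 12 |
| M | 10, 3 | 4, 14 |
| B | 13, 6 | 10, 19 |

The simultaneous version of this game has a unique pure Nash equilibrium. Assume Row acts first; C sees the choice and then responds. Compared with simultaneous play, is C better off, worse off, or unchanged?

unchanged

Solve by backward induction (Row leads).
- T: BR = R, leader payoff 6.
- M: BR = R, leader payoff 4.
- B: BR = R, leader payoff 10.
Among 6, 4, 10, the best is 10 at B. Subgame-perfect outcome: (B, R) with payoffs (10, 19).
Now find the simultaneous Nash equilibrium.
Row's best replies: L→T; R→B.
C's best replies: T→R; M→R; B→R.
Only (B, R) has each player best-responding; Nash payoffs (10, 19).
C earns 19 sequentially versus 19 at the Nash outcome: unchanged.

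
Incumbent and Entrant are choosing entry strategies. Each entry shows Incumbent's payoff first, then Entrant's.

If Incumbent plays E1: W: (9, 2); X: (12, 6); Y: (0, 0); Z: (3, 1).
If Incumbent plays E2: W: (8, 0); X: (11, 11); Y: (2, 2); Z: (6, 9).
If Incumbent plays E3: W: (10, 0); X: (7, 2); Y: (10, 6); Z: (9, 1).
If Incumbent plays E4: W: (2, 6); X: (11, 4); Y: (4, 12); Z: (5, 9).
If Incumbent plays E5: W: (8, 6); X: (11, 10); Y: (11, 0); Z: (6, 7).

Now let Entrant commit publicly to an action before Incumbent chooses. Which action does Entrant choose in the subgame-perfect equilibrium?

Solve by backward induction (Entrant leads).
- W → Incumbent plays E3 (best of 9, 8, 10, 2, 8); Entrant gets 0.
- X → Incumbent plays E1 (best of 12, 11, 7, 11, 11); Entrant gets 6.
- Y → Incumbent plays E5 (best of 0, 2, 10, 4, 11); Entrant gets 0.
- Z → Incumbent plays E3 (best of 3, 6, 9, 5, 6); Entrant gets 1.
Maximizing over 0, 6, 0, 1, Entrant chooses X. Subgame-perfect outcome: (E1, X) with payoffs (12, 6).

X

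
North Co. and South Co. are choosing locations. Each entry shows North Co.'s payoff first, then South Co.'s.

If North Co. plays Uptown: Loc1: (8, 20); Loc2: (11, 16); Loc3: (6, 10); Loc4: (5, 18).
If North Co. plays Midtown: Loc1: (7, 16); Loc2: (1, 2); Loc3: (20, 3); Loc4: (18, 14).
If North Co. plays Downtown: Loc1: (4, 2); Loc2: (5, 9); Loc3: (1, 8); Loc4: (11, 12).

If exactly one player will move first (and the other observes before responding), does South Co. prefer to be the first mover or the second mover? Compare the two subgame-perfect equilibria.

If North Co. leads: South Co.'s best replies are Uptown→Loc1, Midtown→Loc1, Downtown→Loc4; North Co.'s induced payoffs 8, 7, 11; outcome (Downtown, Loc4), payoffs (11, 12).
If South Co. leads: North Co.'s best replies are Loc1→Uptown, Loc2→Uptown, Loc3→Midtown, Loc4→Midtown; South Co.'s induced payoffs 20, 16, 3, 14; outcome (Uptown, Loc1), payoffs (8, 20).
South Co. gets 20 moving first and 12 moving second, so South Co. prefers to move first.

first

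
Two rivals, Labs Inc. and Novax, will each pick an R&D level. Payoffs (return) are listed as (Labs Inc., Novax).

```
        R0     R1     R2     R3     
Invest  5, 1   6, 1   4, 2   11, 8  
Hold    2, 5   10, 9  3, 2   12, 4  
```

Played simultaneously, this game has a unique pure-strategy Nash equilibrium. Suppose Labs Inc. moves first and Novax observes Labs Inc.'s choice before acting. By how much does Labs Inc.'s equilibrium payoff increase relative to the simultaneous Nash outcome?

Work backward from Novax's decision.
- Invest: Novax compares 1, 1, 2, 8 and picks R3; Labs Inc. would get 11.
- Hold: Novax compares 5, 9, 2, 4 and picks R1; Labs Inc. would get 10.
Among 11, 10, the best is 11 at Invest. Subgame-perfect outcome: (Invest, R3) with payoffs (11, 8).
Under simultaneous play:
Labs Inc.'s best replies: R0→Invest; R1→Hold; R2→Invest; R3→Hold.
Novax's best replies: Invest→R3; Hold→R1.
The unique mutual best reply is (Hold, R1), giving (10, 9).
Labs Inc.'s commitment gain: 11 − 10 = 1.

1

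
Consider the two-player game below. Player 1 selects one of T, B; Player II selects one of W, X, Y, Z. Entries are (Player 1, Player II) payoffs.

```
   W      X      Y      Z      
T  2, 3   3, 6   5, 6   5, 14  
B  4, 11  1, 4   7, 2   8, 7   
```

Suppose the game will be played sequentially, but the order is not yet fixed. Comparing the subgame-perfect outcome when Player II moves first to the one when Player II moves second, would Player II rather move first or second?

If Player 1 leads: Player II's best replies are T→Z, B→W; Player 1's induced payoffs 5, 4; outcome (T, Z), payoffs (5, 14).
If Player II leads: Player 1's best replies are W→B, X→T, Y→B, Z→B; Player II's induced payoffs 11, 6, 2, 7; outcome (B, W), payoffs (4, 11).
Player II gets 11 moving first and 14 moving second, so Player II prefers to move second.

second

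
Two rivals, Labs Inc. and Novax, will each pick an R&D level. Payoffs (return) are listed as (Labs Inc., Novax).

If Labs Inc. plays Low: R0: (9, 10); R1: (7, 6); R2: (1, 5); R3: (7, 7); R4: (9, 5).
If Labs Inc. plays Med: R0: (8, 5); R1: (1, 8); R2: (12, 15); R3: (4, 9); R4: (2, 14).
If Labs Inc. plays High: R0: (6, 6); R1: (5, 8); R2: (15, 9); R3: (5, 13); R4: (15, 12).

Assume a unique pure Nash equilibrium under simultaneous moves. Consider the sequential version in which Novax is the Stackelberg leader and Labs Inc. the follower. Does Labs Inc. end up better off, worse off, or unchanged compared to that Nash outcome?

Work backward from Labs Inc.'s decision.
- R0 → Labs Inc. plays Low (best of 9, 8, 6); Novax gets 10.
- R1 → Labs Inc. plays Low (best of 7, 1, 5); Novax gets 6.
- R2 → Labs Inc. plays High (best of 1, 12, 15); Novax gets 9.
- R3 → Labs Inc. plays Low (best of 7, 4, 5); Novax gets 7.
- R4 → Labs Inc. plays High (best of 9, 2, 15); Novax gets 12.
Among 10, 6, 9, 7, 12, the best is 12 at R4. Subgame-perfect outcome: (High, R4) with payoffs (15, 12).
Now find the simultaneous Nash equilibrium.
Labs Inc.'s best replies: R0→Low; R1→Low; R2→High; R3→Low; R4→High.
Novax's best replies: Low→R0; Med→R2; High→R3.
Only (Low, R0) has each player best-responding; Nash payoffs (9, 10).
Labs Inc. earns 15 sequentially versus 9 at the Nash outcome: better off.

better off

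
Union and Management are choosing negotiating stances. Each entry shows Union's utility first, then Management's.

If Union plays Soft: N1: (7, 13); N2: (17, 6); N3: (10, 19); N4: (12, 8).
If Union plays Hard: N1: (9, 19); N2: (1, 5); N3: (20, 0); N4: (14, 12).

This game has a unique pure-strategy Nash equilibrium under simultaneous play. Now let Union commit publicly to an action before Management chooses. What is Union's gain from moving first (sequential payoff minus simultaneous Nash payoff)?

Solve by backward induction (Union leads).
- Soft → Management plays N3 (best of 13, 6, 19, 8); Union gets 10.
- Hard → Management plays N1 (best of 19, 5, 0, 12); Union gets 9.
Among 10, 9, the best is 10 at Soft. Subgame-perfect outcome: (Soft, N3) with payoffs (10, 19).
Under simultaneous play:
Union's best replies: N1→Hard; N2→Soft; N3→Hard; N4→Hard.
Management's best replies: Soft→N3; Hard→N1.
The unique mutual best reply is (Hard, N1), giving (9, 19).
Union's commitment gain: 10 − 9 = 1.

1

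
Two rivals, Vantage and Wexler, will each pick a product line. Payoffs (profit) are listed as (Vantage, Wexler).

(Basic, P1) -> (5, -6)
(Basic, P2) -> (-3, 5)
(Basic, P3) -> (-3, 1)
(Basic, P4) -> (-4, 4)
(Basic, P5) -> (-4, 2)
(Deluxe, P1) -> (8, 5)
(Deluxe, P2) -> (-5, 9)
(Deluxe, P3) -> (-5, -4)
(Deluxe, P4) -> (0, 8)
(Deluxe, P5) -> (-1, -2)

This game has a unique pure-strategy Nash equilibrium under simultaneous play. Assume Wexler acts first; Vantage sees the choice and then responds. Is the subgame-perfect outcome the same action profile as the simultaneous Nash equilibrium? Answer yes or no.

Vantage best-responds to each possible Wexler move:
- P1 → Vantage plays Deluxe (best of 5, 8); Wexler gets 5.
- P2 → Vantage plays Basic (best of -3, -5); Wexler gets 5.
- P3 → Vantage plays Basic (best of -3, -5); Wexler gets 1.
- P4 → Vantage plays Deluxe (best of -4, 0); Wexler gets 8.
- P5 → Vantage plays Deluxe (best of -4, -1); Wexler gets -2.
Among 5, 5, 1, 8, -2, the best is 8 at P4. Subgame-perfect outcome: (Deluxe, P4) with payoffs (0, 8).
Under simultaneous play:
Vantage's best replies: P1→Deluxe; P2→Basic; P3→Basic; P4→Deluxe; P5→Deluxe.
Wexler's best replies: Basic→P2; Deluxe→P2.
Only (Basic, P2) has each player best-responding; Nash payoffs (-3, 5).
Sequential outcome (Deluxe, P4) differs from the Nash profile (Basic, P2).

no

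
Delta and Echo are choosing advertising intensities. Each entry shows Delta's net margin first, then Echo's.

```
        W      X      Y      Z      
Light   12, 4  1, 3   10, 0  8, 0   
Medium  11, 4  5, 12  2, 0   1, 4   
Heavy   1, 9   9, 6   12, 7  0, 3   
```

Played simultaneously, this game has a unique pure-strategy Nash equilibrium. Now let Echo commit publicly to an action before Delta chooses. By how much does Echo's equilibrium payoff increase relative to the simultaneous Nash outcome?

Solve by backward induction (Echo leads).
- W: BR = Light, leader payoff 4.
- X: BR = Heavy, leader payoff 6.
- Y: BR = Heavy, leader payoff 7.
- Z: BR = Light, leader payoff 0.
Among 4, 6, 7, 0, the best is 7 at Y. Subgame-perfect outcome: (Heavy, Y) with payoffs (12, 7).
Now find the simultaneous Nash equilibrium.
Delta's best replies: W→Light; X→Heavy; Y→Heavy; Z→Light.
Echo's best replies: Light→W; Medium→X; Heavy→W.
The unique mutual best reply is (Light, W), giving (12, 4).
Echo's commitment gain: 7 − 4 = 3.

3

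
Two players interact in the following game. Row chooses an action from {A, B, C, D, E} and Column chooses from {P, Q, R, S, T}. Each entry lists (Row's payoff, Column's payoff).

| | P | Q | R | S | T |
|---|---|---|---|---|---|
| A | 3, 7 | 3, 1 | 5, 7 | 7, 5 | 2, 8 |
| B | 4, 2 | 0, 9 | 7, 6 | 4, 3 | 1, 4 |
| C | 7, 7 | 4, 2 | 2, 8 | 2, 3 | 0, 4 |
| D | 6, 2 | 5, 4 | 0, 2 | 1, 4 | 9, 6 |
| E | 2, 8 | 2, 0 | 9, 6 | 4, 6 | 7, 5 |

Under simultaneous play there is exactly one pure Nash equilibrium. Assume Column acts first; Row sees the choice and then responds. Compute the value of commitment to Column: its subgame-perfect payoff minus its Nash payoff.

1

Work backward from Row's decision.
- P: Row compares 3, 4, 7, 6, 2 and picks C; Column would get 7.
- Q: Row compares 3, 0, 4, 5, 2 and picks D; Column would get 4.
- R: Row compares 5, 7, 2, 0, 9 and picks E; Column would get 6.
- S: Row compares 7, 4, 2, 1, 4 and picks A; Column would get 5.
- T: Row compares 2, 1, 0, 9, 7 and picks D; Column would get 6.
Maximizing over 7, 4, 6, 5, 6, Column chooses P. Subgame-perfect outcome: (C, P) with payoffs (7, 7).
For the simultaneous game, intersect best replies.
Row's best replies: P→C; Q→D; R→E; S→A; T→D.
Column's best replies: A→T; B→Q; C→R; D→T; E→P.
Only (D, T) has each player best-responding; Nash payoffs (9, 6).
Column's commitment gain: 7 − 6 = 1.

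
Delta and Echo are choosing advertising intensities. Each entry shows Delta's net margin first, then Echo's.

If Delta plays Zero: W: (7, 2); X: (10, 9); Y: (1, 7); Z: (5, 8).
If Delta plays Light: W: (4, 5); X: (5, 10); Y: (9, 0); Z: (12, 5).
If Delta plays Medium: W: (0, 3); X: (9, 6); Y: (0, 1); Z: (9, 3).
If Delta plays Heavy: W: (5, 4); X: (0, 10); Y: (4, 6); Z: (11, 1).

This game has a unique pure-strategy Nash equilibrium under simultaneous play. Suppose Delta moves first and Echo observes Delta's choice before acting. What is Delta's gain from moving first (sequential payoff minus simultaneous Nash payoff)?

0

Echo best-responds to each possible Delta move:
- Zero: Echo compares 2, 9, 7, 8 and picks X; Delta would get 10.
- Light: Echo compares 5, 10, 0, 5 and picks X; Delta would get 5.
- Medium: Echo compares 3, 6, 1, 3 and picks X; Delta would get 9.
- Heavy: Echo compares 4, 10, 6, 1 and picks X; Delta would get 0.
Delta's induced payoffs are 10, 5, 9, 0, so Delta commits to Zero. Subgame-perfect outcome: (Zero, X) with payoffs (10, 9).
Under simultaneous play:
Delta's best replies: W→Zero; X→Zero; Y→Light; Z→Light.
Echo's best replies: Zero→X; Light→X; Medium→X; Heavy→X.
Only (Zero, X) has each player best-responding; Nash payoffs (10, 9).
Delta's commitment gain: 10 − 10 = 0.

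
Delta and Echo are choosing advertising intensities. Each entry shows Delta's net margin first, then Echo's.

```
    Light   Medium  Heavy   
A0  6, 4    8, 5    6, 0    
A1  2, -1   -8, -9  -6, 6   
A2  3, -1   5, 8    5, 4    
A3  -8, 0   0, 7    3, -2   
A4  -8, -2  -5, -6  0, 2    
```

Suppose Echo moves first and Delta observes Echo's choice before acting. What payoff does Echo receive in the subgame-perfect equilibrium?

5

Backward induction with Echo moving first.
- Light: Delta compares 6, 2, 3, -8, -8 and picks A0; Echo would get 4.
- Medium: Delta compares 8, -8, 5, 0, -5 and picks A0; Echo would get 5.
- Heavy: Delta compares 6, -6, 5, 3, 0 and picks A0; Echo would get 0.
Echo's induced payoffs are 4, 5, 0, so Echo commits to Medium. Subgame-perfect outcome: (A0, Medium) with payoffs (8, 5).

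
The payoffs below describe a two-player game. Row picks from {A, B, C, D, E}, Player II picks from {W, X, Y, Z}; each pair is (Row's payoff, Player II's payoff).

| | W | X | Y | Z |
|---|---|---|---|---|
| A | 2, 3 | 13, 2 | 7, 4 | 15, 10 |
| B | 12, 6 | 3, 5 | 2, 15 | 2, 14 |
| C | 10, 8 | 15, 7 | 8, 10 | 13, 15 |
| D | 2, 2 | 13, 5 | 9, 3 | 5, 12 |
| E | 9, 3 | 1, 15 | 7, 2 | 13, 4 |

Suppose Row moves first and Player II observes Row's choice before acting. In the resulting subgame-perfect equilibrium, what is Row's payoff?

Backward induction with Row moving first.
- A: BR = Z, leader payoff 15.
- B: BR = Y, leader payoff 2.
- C: BR = Z, leader payoff 13.
- D: BR = Z, leader payoff 5.
- E: BR = X, leader payoff 1.
Among 15, 2, 13, 5, 1, the best is 15 at A. Subgame-perfect outcome: (A, Z) with payoffs (15, 10).

15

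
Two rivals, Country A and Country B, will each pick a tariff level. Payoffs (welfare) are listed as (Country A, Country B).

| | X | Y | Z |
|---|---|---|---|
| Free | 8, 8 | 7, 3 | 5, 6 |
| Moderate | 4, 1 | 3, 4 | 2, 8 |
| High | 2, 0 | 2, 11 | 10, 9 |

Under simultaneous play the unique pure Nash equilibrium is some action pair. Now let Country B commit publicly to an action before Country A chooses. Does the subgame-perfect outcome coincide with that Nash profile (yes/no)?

Country A best-responds to each possible Country B move:
- X → Country A plays Free (best of 8, 4, 2); Country B gets 8.
- Y → Country A plays Free (best of 7, 3, 2); Country B gets 3.
- Z → Country A plays High (best of 5, 2, 10); Country B gets 9.
Country B's induced payoffs are 8, 3, 9, so Country B commits to Z. Subgame-perfect outcome: (High, Z) with payoffs (10, 9).
Now find the simultaneous Nash equilibrium.
Country A's best replies: X→Free; Y→Free; Z→High.
Country B's best replies: Free→X; Moderate→Z; High→Y.
Only (Free, X) has each player best-responding; Nash payoffs (8, 8).
Sequential outcome (High, Z) differs from the Nash profile (Free, X).

no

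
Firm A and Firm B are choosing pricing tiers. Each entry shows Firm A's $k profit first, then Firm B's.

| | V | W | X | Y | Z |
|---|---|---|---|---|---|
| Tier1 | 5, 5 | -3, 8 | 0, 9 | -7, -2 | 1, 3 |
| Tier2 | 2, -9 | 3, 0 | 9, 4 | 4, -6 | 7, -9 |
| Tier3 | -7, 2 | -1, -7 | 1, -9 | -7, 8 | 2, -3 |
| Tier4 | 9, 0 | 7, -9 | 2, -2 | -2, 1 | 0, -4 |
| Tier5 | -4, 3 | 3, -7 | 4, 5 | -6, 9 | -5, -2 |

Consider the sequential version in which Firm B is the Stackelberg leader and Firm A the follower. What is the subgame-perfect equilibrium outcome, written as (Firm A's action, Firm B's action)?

(Tier2, X)

Backward induction with Firm B moving first.
- V: BR = Tier4, leader payoff 0.
- W: BR = Tier4, leader payoff -9.
- X: BR = Tier2, leader payoff 4.
- Y: BR = Tier2, leader payoff -6.
- Z: BR = Tier2, leader payoff -9.
Firm B's induced payoffs are 0, -9, 4, -6, -9, so Firm B commits to X. Subgame-perfect outcome: (Tier2, X) with payoffs (9, 4).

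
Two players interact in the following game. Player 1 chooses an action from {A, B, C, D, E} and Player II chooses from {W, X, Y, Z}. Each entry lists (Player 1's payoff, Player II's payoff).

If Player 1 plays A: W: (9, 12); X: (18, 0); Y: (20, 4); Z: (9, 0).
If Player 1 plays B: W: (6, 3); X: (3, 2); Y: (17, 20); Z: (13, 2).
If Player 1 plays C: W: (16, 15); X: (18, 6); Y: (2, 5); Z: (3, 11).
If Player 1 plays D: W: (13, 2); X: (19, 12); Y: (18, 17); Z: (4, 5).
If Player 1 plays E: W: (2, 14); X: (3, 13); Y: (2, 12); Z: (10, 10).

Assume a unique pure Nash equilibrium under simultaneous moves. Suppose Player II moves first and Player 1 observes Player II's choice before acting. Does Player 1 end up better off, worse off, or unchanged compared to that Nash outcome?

Work backward from Player 1's decision.
- W: BR = C, leader payoff 15.
- X: BR = D, leader payoff 12.
- Y: BR = A, leader payoff 4.
- Z: BR = B, leader payoff 2.
Among 15, 12, 4, 2, the best is 15 at W. Subgame-perfect outcome: (C, W) with payoffs (16, 15).
For the simultaneous game, intersect best replies.
Player 1's best replies: W→C; X→D; Y→A; Z→B.
Player II's best replies: A→W; B→Y; C→W; D→Y; E→W.
The unique mutual best reply is (C, W), giving (16, 15).
Player 1 earns 16 sequentially versus 16 at the Nash outcome: unchanged.

unchanged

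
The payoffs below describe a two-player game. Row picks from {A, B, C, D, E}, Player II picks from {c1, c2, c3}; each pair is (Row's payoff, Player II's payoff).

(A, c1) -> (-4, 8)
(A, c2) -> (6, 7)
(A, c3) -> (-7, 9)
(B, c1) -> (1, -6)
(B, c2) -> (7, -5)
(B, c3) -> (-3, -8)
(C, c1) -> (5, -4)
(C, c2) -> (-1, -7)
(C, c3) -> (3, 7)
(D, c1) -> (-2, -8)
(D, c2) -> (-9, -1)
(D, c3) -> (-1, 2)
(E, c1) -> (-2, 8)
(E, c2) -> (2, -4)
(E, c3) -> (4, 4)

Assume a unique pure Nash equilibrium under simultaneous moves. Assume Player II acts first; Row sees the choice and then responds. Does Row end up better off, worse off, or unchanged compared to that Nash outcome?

Work backward from Row's decision.
- c1: BR = C, leader payoff -4.
- c2: BR = B, leader payoff -5.
- c3: BR = E, leader payoff 4.
Player II's induced payoffs are -4, -5, 4, so Player II commits to c3. Subgame-perfect outcome: (E, c3) with payoffs (4, 4).
Now find the simultaneous Nash equilibrium.
Row's best replies: c1→C; c2→B; c3→E.
Player II's best replies: A→c3; B→c2; C→c3; D→c3; E→c1.
Only (B, c2) has each player best-responding; Nash payoffs (7, -5).
Row earns 4 sequentially versus 7 at the Nash outcome: worse off.

worse off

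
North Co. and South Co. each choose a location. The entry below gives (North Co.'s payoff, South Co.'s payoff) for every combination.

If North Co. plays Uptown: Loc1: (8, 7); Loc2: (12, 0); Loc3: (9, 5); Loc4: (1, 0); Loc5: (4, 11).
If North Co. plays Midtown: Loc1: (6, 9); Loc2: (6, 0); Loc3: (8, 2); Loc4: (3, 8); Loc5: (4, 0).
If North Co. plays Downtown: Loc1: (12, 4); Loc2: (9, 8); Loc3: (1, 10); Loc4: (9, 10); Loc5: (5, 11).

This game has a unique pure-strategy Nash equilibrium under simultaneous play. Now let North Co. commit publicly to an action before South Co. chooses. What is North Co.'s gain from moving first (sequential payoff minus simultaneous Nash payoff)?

1

Solve by backward induction (North Co. leads).
- Uptown: BR = Loc5, leader payoff 4.
- Midtown: BR = Loc1, leader payoff 6.
- Downtown: BR = Loc5, leader payoff 5.
Among 4, 6, 5, the best is 6 at Midtown. Subgame-perfect outcome: (Midtown, Loc1) with payoffs (6, 9).
For the simultaneous game, intersect best replies.
North Co.'s best replies: Loc1→Downtown; Loc2→Uptown; Loc3→Uptown; Loc4→Downtown; Loc5→Downtown.
South Co.'s best replies: Uptown→Loc5; Midtown→Loc1; Downtown→Loc5.
The unique mutual best reply is (Downtown, Loc5), giving (5, 11).
North Co.'s commitment gain: 6 − 5 = 1.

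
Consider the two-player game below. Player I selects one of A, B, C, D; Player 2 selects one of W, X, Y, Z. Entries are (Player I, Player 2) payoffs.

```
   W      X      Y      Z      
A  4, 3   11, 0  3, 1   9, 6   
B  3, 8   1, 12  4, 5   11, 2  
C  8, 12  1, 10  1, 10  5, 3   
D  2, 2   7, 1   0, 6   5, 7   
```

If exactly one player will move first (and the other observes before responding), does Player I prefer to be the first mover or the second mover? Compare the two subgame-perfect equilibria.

first

If Player I leads: Player 2's best replies are A→Z, B→X, C→W, D→Z; Player I's induced payoffs 9, 1, 8, 5; outcome (A, Z), payoffs (9, 6).
If Player 2 leads: Player I's best replies are W→C, X→A, Y→B, Z→B; Player 2's induced payoffs 12, 0, 5, 2; outcome (C, W), payoffs (8, 12).
Player I gets 9 moving first and 8 moving second, so Player I prefers to move first.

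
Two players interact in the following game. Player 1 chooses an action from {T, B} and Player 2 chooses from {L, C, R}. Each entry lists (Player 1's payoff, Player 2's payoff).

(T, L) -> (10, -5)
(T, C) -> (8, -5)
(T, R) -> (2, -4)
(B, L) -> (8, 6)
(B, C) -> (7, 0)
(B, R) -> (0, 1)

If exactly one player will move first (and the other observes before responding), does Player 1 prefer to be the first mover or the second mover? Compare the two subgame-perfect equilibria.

If Player 1 leads: Player 2's best replies are T→R, B→L; Player 1's induced payoffs 2, 8; outcome (B, L), payoffs (8, 6).
If Player 2 leads: Player 1's best replies are L→T, C→T, R→T; Player 2's induced payoffs -5, -5, -4; outcome (T, R), payoffs (2, -4).
Player 1 gets 8 moving first and 2 moving second, so Player 1 prefers to move first.

first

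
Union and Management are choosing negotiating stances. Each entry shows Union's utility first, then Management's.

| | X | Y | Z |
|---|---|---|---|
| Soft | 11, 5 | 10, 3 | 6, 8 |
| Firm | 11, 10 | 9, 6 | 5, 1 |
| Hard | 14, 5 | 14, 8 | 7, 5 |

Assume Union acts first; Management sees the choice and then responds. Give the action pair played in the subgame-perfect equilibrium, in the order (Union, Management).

(Hard, Y)

Work backward from Management's decision.
- Soft: BR = Z, leader payoff 6.
- Firm: BR = X, leader payoff 11.
- Hard: BR = Y, leader payoff 14.
Among 6, 11, 14, the best is 14 at Hard. Subgame-perfect outcome: (Hard, Y) with payoffs (14, 8).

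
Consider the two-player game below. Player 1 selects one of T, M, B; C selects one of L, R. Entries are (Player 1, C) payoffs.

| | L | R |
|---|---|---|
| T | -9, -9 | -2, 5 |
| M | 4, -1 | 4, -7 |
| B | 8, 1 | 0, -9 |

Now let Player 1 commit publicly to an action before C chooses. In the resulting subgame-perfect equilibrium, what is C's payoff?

1

Backward induction with Player 1 moving first.
- T: BR = R, leader payoff -2.
- M: BR = L, leader payoff 4.
- B: BR = L, leader payoff 8.
Among -2, 4, 8, the best is 8 at B. Subgame-perfect outcome: (B, L) with payoffs (8, 1).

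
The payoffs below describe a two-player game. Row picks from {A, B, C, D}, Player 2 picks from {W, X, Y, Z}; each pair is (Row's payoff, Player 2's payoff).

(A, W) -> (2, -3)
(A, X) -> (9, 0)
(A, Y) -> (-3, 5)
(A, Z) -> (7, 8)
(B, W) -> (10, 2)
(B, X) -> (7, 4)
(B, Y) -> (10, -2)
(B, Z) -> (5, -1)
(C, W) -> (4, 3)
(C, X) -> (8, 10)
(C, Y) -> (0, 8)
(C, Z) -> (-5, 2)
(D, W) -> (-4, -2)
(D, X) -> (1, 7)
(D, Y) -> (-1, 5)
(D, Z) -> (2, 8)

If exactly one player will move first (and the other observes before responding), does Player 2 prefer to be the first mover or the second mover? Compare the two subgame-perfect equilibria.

second

If Row leads: Player 2's best replies are A→Z, B→X, C→X, D→Z; Row's induced payoffs 7, 7, 8, 2; outcome (C, X), payoffs (8, 10).
If Player 2 leads: Row's best replies are W→B, X→A, Y→B, Z→A; Player 2's induced payoffs 2, 0, -2, 8; outcome (A, Z), payoffs (7, 8).
Player 2 gets 8 moving first and 10 moving second, so Player 2 prefers to move second.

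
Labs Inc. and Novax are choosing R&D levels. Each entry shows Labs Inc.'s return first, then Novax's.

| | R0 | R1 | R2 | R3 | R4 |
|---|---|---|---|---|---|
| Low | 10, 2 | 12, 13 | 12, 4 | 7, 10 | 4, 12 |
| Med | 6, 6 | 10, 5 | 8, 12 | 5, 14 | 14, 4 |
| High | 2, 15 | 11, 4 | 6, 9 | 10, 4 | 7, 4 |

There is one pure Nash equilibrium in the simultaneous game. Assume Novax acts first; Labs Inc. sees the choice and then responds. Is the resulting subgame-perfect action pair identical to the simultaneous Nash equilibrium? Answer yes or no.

yes

Backward induction with Novax moving first.
- R0: BR = Low, leader payoff 2.
- R1: BR = Low, leader payoff 13.
- R2: BR = Low, leader payoff 4.
- R3: BR = High, leader payoff 4.
- R4: BR = Med, leader payoff 4.
Among 2, 13, 4, 4, 4, the best is 13 at R1. Subgame-perfect outcome: (Low, R1) with payoffs (12, 13).
Now find the simultaneous Nash equilibrium.
Labs Inc.'s best replies: R0→Low; R1→Low; R2→Low; R3→High; R4→Med.
Novax's best replies: Low→R1; Med→R3; High→R0.
Only (Low, R1) has each player best-responding; Nash payoffs (12, 13).
Sequential outcome (Low, R1) coincides with the Nash profile (Low, R1).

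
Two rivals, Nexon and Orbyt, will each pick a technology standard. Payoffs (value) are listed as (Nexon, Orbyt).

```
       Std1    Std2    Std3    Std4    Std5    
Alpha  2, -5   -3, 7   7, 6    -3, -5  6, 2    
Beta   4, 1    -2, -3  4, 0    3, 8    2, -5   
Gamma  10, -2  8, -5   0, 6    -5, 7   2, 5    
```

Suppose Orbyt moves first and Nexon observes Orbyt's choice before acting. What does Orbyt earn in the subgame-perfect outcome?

Work backward from Nexon's decision.
- Std1 → Nexon plays Gamma (best of 2, 4, 10); Orbyt gets -2.
- Std2 → Nexon plays Gamma (best of -3, -2, 8); Orbyt gets -5.
- Std3 → Nexon plays Alpha (best of 7, 4, 0); Orbyt gets 6.
- Std4 → Nexon plays Beta (best of -3, 3, -5); Orbyt gets 8.
- Std5 → Nexon plays Alpha (best of 6, 2, 2); Orbyt gets 2.
Orbyt's induced payoffs are -2, -5, 6, 8, 2, so Orbyt commits to Std4. Subgame-perfect outcome: (Beta, Std4) with payoffs (3, 8).

8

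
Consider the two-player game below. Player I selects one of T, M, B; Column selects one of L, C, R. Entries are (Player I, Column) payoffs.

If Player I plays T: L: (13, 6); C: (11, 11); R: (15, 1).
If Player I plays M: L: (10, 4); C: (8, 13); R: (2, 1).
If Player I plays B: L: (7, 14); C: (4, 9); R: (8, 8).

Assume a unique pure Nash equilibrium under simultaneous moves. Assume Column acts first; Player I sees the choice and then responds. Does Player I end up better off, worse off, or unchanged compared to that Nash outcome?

Backward induction with Column moving first.
- L: Player I compares 13, 10, 7 and picks T; Column would get 6.
- C: Player I compares 11, 8, 4 and picks T; Column would get 11.
- R: Player I compares 15, 2, 8 and picks T; Column would get 1.
Maximizing over 6, 11, 1, Column chooses C. Subgame-perfect outcome: (T, C) with payoffs (11, 11).
Under simultaneous play:
Player I's best replies: L→T; C→T; R→T.
Column's best replies: T→C; M→C; B→L.
The unique mutual best reply is (T, C), giving (11, 11).
Player I earns 11 sequentially versus 11 at the Nash outcome: unchanged.

unchanged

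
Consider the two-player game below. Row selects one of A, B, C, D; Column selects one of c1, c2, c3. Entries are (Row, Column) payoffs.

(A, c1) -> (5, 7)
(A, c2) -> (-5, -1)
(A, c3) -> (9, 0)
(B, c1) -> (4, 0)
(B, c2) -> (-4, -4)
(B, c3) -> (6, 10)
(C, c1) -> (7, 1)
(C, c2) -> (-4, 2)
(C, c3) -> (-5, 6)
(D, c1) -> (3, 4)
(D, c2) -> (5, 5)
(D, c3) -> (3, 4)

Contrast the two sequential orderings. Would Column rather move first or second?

second

If Row leads: Column's best replies are A→c1, B→c3, C→c3, D→c2; Row's induced payoffs 5, 6, -5, 5; outcome (B, c3), payoffs (6, 10).
If Column leads: Row's best replies are c1→C, c2→D, c3→A; Column's induced payoffs 1, 5, 0; outcome (D, c2), payoffs (5, 5).
Column gets 5 moving first and 10 moving second, so Column prefers to move second.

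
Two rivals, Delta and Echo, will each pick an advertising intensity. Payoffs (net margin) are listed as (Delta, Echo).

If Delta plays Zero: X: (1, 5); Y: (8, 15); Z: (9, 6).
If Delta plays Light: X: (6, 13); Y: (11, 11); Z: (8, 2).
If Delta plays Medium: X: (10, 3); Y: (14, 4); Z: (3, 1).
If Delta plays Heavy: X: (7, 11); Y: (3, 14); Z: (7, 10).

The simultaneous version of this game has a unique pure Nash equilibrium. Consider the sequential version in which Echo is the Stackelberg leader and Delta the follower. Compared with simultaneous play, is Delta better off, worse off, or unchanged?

Solve by backward induction (Echo leads).
- X → Delta plays Medium (best of 1, 6, 10, 7); Echo gets 3.
- Y → Delta plays Medium (best of 8, 11, 14, 3); Echo gets 4.
- Z → Delta plays Zero (best of 9, 8, 3, 7); Echo gets 6.
Maximizing over 3, 4, 6, Echo chooses Z. Subgame-perfect outcome: (Zero, Z) with payoffs (9, 6).
Now find the simultaneous Nash equilibrium.
Delta's best replies: X→Medium; Y→Medium; Z→Zero.
Echo's best replies: Zero→Y; Light→X; Medium→Y; Heavy→Y.
Only (Medium, Y) has each player best-responding; Nash payoffs (14, 4).
Delta earns 9 sequentially versus 14 at the Nash outcome: worse off.

worse off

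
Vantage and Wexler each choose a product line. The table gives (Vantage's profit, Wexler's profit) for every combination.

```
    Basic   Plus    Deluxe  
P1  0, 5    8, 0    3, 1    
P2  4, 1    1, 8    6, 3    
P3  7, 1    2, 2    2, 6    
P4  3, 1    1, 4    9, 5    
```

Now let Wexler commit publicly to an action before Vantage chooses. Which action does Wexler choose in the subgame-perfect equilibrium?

Deluxe

Work backward from Vantage's decision.
- Basic: BR = P3, leader payoff 1.
- Plus: BR = P1, leader payoff 0.
- Deluxe: BR = P4, leader payoff 5.
Maximizing over 1, 0, 5, Wexler chooses Deluxe. Subgame-perfect outcome: (P4, Deluxe) with payoffs (9, 5).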